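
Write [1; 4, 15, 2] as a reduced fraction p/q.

Using pₖ = aₖpₖ₋₁ + pₖ₋₂ and qₖ = aₖqₖ₋₁ + qₖ₋₂:
  k=0: a=1, p=1, q=1
  k=1: a=4, p=5, q=4
  k=2: a=15, p=76, q=61
  k=3: a=2, p=157, q=126

157/126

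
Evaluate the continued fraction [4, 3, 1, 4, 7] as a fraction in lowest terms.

Fold from the inside: start with 7/1.
  4 + 1/7 = 29/7
  1 + 7/29 = 36/29
  3 + 29/36 = 137/36
  4 + 36/137 = 584/137

584/137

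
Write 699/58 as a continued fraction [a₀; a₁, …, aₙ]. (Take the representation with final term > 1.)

699 = 12·58 + 3
58 = 19·3 + 1
3 = 3·1 + 0  (stop)
So 699/58 = [12; 19, 3].

[12; 19, 3]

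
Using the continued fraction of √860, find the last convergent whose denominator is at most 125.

1261/43

√860 = [29; 3, 14, 3, 58, …] (period length 4).
Convergents:
  p_0/q_0 = 29/1
  p_1/q_1 = 88/3
  p_2/q_2 = 1261/43
  p_3/q_3 = 3871/132
q_2 = 43 ≤ 125 < 132 = q_3, so the answer is 1261/43.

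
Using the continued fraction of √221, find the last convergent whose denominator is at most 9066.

49727/3345

√221 = [14; 1, 6, 2, 6, 1, 28, …] (period length 6).
Convergents:
  p_0/q_0 = 14/1
  p_1/q_1 = 15/1
  p_2/q_2 = 104/7
  p_3/q_3 = 223/15
  p_4/q_4 = 1442/97
  p_5/q_5 = 1665/112
  p_6/q_6 = 48062/3233
  p_7/q_7 = 49727/3345
  p_8/q_8 = 346424/23303
q_7 = 3345 ≤ 9066 < 23303 = q_8, so the answer is 49727/3345.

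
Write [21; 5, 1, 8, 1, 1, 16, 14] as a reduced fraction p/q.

Using pₖ = aₖpₖ₋₁ + pₖ₋₂ and qₖ = aₖqₖ₋₁ + qₖ₋₂:
  k=0: a=21, p=21, q=1
  k=1: a=5, p=106, q=5
  k=2: a=1, p=127, q=6
  k=3: a=8, p=1122, q=53
  k=4: a=1, p=1249, q=59
  k=5: a=1, p=2371, q=112
  k=6: a=16, p=39185, q=1851
  k=7: a=14, p=550961, q=26026

550961/26026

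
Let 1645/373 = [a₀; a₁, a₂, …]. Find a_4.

1

1645 = 4·373 + 153   →  a_0 = 4
373 = 2·153 + 67   →  a_1 = 2
153 = 2·67 + 19   →  a_2 = 2
67 = 3·19 + 10   →  a_3 = 3
19 = 1·10 + 9   →  a_4 = 1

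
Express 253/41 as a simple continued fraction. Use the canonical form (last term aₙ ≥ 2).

[6; 5, 1, 6]

253 = 6·41 + 7
41 = 5·7 + 6
7 = 1·6 + 1
6 = 6·1 + 0  (stop)
So 253/41 = [6; 5, 1, 6].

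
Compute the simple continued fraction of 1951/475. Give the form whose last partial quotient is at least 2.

[4; 9, 3, 5, 3]

1951 = 4·475 + 51
475 = 9·51 + 16
51 = 3·16 + 3
16 = 5·3 + 1
3 = 3·1 + 0  (stop)
So 1951/475 = [4; 9, 3, 5, 3].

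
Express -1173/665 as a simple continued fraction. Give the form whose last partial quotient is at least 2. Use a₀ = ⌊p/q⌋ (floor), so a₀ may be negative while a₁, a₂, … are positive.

-1173 = -2*665 + 157
665 = 4*157 + 37
157 = 4*37 + 9
37 = 4*9 + 1
9 = 9*1 + 0  (stop)
So -1173/665 = [-2; 4, 4, 4, 9].

[-2; 4, 4, 4, 9]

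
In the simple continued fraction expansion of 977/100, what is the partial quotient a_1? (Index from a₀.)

977 = 9·100 + 77   →  a_0 = 9
100 = 1·77 + 23   →  a_1 = 1

1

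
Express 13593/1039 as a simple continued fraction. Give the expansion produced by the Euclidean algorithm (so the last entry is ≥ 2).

[13; 12, 12, 3, 2]

13593 = 13*1039 + 86
1039 = 12*86 + 7
86 = 12*7 + 2
7 = 3*2 + 1
2 = 2*1 + 0  (stop)
So 13593/1039 = [13; 12, 12, 3, 2].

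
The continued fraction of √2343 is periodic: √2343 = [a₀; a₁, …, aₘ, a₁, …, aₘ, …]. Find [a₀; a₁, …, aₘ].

a₀ = ⌊√2343⌋ = 48.
With m₀=0, d₀=1 and mₖ₊₁ = dₖaₖ − mₖ, dₖ₊₁ = (n − mₖ₊₁²)/dₖ, aₖ₊₁ = ⌊(a₀+mₖ₊₁)/dₖ₊₁⌋:
  k=1: m=48, d=39, a=2
  k=2: m=30, d=37, a=2
  k=3: m=44, d=11, a=8
  k=4: m=44, d=37, a=2
  k=5: m=30, d=39, a=2
  k=6: m=48, d=1, a=96
d=1 and a=2a₀=96 at k=6, so the next step gives (m, d) = (48, 39) again — its k=1 value — and the period has length 6.

[48; 2, 2, 8, 2, 2, 96]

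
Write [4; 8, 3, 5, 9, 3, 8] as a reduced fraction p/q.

Using pₖ = aₖpₖ₋₁ + pₖ₋₂ and qₖ = aₖqₖ₋₁ + qₖ₋₂:
  k=0: a=4, p=4, q=1
  k=1: a=8, p=33, q=8
  k=2: a=3, p=103, q=25
  k=3: a=5, p=548, q=133
  k=4: a=9, p=5035, q=1222
  k=5: a=3, p=15653, q=3799
  k=6: a=8, p=130259, q=31614

130259/31614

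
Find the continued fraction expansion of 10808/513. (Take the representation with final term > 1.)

10808 = 21×513 + 35
513 = 14×35 + 23
35 = 1×23 + 12
23 = 1×12 + 11
12 = 1×11 + 1
11 = 11×1 + 0  (stop)
So 10808/513 = [21; 14, 1, 1, 1, 11].

[21; 14, 1, 1, 1, 11]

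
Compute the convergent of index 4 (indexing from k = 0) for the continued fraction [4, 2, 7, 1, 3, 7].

Using pₖ = aₖpₖ₋₁ + pₖ₋₂, qₖ = aₖqₖ₋₁ + qₖ₋₂ (with p₋₁=1, p₋₂=0, q₋₁=0, q₋₂=1):
  k=0: a=4, p=4, q=1
  k=1: a=2, p=9, q=2
  k=2: a=7, p=67, q=15
  k=3: a=1, p=76, q=17
  k=4: a=3, p=295, q=66

295/66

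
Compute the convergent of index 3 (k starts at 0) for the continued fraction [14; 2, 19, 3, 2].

1724/119

Using pₖ = aₖpₖ₋₁ + pₖ₋₂, qₖ = aₖqₖ₋₁ + qₖ₋₂ (with p₋₁=1, p₋₂=0, q₋₁=0, q₋₂=1):
  k=0: a=14, p=14, q=1
  k=1: a=2, p=29, q=2
  k=2: a=19, p=565, q=39
  k=3: a=3, p=1724, q=119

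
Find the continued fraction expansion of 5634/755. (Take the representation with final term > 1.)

5634 = 7*755 + 349
755 = 2*349 + 57
349 = 6*57 + 7
57 = 8*7 + 1
7 = 7*1 + 0  (stop)
So 5634/755 = [7; 2, 6, 8, 7].

[7; 2, 6, 8, 7]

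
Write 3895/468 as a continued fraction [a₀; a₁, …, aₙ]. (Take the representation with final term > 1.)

3895 = 8*468 + 151
468 = 3*151 + 15
151 = 10*15 + 1
15 = 15*1 + 0  (stop)
So 3895/468 = [8; 3, 10, 15].

[8; 3, 10, 15]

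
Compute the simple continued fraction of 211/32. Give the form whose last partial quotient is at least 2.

[6; 1, 1, 2, 6]

211 = 6·32 + 19
32 = 1·19 + 13
19 = 1·13 + 6
13 = 2·6 + 1
6 = 6·1 + 0  (stop)
So 211/32 = [6; 1, 1, 2, 6].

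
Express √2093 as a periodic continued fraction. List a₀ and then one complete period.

[45; 1, 2, 1, 90]

a₀ = ⌊√2093⌋ = 45.
With m₀=0, d₀=1 and mₖ₊₁ = dₖaₖ − mₖ, dₖ₊₁ = (n − mₖ₊₁²)/dₖ, aₖ₊₁ = ⌊(a₀+mₖ₊₁)/dₖ₊₁⌋:
  k=1: m=45, d=68, a=1
  k=2: m=23, d=23, a=2
  k=3: m=23, d=68, a=1
  k=4: m=45, d=1, a=90
d=1 and a=2a₀=90 at k=4, so the next step gives (m, d) = (45, 68) again — its k=1 value — and the period has length 4.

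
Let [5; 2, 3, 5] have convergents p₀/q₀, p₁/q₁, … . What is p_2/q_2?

Using pₖ = aₖpₖ₋₁ + pₖ₋₂, qₖ = aₖqₖ₋₁ + qₖ₋₂ (with p₋₁=1, p₋₂=0, q₋₁=0, q₋₂=1):
  k=0: a=5, p=5, q=1
  k=1: a=2, p=11, q=2
  k=2: a=3, p=38, q=7

38/7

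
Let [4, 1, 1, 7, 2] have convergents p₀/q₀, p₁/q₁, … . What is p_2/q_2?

9/2

Using pₖ = aₖpₖ₋₁ + pₖ₋₂, qₖ = aₖqₖ₋₁ + qₖ₋₂ (with p₋₁=1, p₋₂=0, q₋₁=0, q₋₂=1):
  k=0: a=4, p=4, q=1
  k=1: a=1, p=5, q=1
  k=2: a=1, p=9, q=2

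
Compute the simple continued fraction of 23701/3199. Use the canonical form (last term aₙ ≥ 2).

23701 = 7*3199 + 1308
3199 = 2*1308 + 583
1308 = 2*583 + 142
583 = 4*142 + 15
142 = 9*15 + 7
15 = 2*7 + 1
7 = 7*1 + 0  (stop)
So 23701/3199 = [7; 2, 2, 4, 9, 2, 7].

[7; 2, 2, 4, 9, 2, 7]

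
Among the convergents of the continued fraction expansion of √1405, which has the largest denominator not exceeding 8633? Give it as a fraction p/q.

√1405 = [37; 2, 14, 2, 74, …] (period length 4).
Convergents:
  p_0/q_0 = 37/1
  p_1/q_1 = 75/2
  p_2/q_2 = 1087/29
  p_3/q_3 = 2249/60
  p_4/q_4 = 167513/4469
  p_5/q_5 = 337275/8998
q_4 = 4469 ≤ 8633 < 8998 = q_5, so the answer is 167513/4469.

167513/4469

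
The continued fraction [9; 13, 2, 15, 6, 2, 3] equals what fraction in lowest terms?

172400/18999

Using pₖ = aₖpₖ₋₁ + pₖ₋₂ and qₖ = aₖqₖ₋₁ + qₖ₋₂:
  k=0: a=9, p=9, q=1
  k=1: a=13, p=118, q=13
  k=2: a=2, p=245, q=27
  k=3: a=15, p=3793, q=418
  k=4: a=6, p=23003, q=2535
  k=5: a=2, p=49799, q=5488
  k=6: a=3, p=172400, q=18999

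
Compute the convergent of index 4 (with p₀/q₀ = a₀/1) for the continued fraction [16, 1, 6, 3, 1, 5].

489/29

Using pₖ = aₖpₖ₋₁ + pₖ₋₂, qₖ = aₖqₖ₋₁ + qₖ₋₂ (with p₋₁=1, p₋₂=0, q₋₁=0, q₋₂=1):
  k=0: a=16, p=16, q=1
  k=1: a=1, p=17, q=1
  k=2: a=6, p=118, q=7
  k=3: a=3, p=371, q=22
  k=4: a=1, p=489, q=29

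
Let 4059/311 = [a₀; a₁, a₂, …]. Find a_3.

3

4059 = 13·311 + 16   →  a_0 = 13
311 = 19·16 + 7   →  a_1 = 19
16 = 2·7 + 2   →  a_2 = 2
7 = 3·2 + 1   →  a_3 = 3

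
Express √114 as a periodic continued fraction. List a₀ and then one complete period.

a₀ = ⌊√114⌋ = 10.

[10; 1, 2, 10, 2, 1, 20]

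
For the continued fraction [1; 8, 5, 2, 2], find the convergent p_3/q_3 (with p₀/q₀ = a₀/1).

Using pₖ = aₖpₖ₋₁ + pₖ₋₂, qₖ = aₖqₖ₋₁ + qₖ₋₂ (with p₋₁=1, p₋₂=0, q₋₁=0, q₋₂=1):
  k=0: a=1, p=1, q=1
  k=1: a=8, p=9, q=8
  k=2: a=5, p=46, q=41
  k=3: a=2, p=101, q=90

101/90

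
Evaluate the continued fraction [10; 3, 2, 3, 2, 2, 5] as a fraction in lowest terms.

Using pₖ = aₖpₖ₋₁ + pₖ₋₂ and qₖ = aₖqₖ₋₁ + qₖ₋₂:
  k=0: a=10, p=10, q=1
  k=1: a=3, p=31, q=3
  k=2: a=2, p=72, q=7
  k=3: a=3, p=247, q=24
  k=4: a=2, p=566, q=55
  k=5: a=2, p=1379, q=134
  k=6: a=5, p=7461, q=725

7461/725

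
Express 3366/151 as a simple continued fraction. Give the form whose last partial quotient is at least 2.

[22; 3, 2, 3, 6]

3366 = 22*151 + 44
151 = 3*44 + 19
44 = 2*19 + 6
19 = 3*6 + 1
6 = 6*1 + 0  (stop)
So 3366/151 = [22; 3, 2, 3, 6].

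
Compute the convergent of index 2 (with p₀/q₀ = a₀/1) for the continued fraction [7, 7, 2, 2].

107/15

Using pₖ = aₖpₖ₋₁ + pₖ₋₂, qₖ = aₖqₖ₋₁ + qₖ₋₂ (with p₋₁=1, p₋₂=0, q₋₁=0, q₋₂=1):
  k=0: a=7, p=7, q=1
  k=1: a=7, p=50, q=7
  k=2: a=2, p=107, q=15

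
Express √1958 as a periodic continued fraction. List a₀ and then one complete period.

[44; 4, 88]

a₀ = ⌊√1958⌋ = 44.
With m₀=0, d₀=1 and mₖ₊₁ = dₖaₖ − mₖ, dₖ₊₁ = (n − mₖ₊₁²)/dₖ, aₖ₊₁ = ⌊(a₀+mₖ₊₁)/dₖ₊₁⌋:
  k=1: m=44, d=22, a=4
  k=2: m=44, d=1, a=88
d=1 and a=2a₀=88 at k=2, so the next step gives (m, d) = (44, 22) again — its k=1 value — and the period has length 2.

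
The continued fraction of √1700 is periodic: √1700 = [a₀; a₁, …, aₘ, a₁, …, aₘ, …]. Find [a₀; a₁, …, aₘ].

a₀ = ⌊√1700⌋ = 41.
With m₀=0, d₀=1 and mₖ₊₁ = dₖaₖ − mₖ, dₖ₊₁ = (n − mₖ₊₁²)/dₖ, aₖ₊₁ = ⌊(a₀+mₖ₊₁)/dₖ₊₁⌋:
  k=1: m=41, d=19, a=4
  k=2: m=35, d=25, a=3
  k=3: m=40, d=4, a=20
  k=4: m=40, d=25, a=3
  k=5: m=35, d=19, a=4
  k=6: m=41, d=1, a=82
d=1 and a=2a₀=82 at k=6, so the next step gives (m, d) = (41, 19) again — its k=1 value — and the period has length 6.

[41; 4, 3, 20, 3, 4, 82]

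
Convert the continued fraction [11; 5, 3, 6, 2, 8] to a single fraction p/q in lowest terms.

20642/1845

Fold from the inside: start with 8/1.
  2 + 1/8 = 17/8
  6 + 8/17 = 110/17
  3 + 17/110 = 347/110
  5 + 110/347 = 1845/347
  11 + 347/1845 = 20642/1845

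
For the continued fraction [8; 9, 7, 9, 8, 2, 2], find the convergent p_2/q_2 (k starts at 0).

Using pₖ = aₖpₖ₋₁ + pₖ₋₂, qₖ = aₖqₖ₋₁ + qₖ₋₂ (with p₋₁=1, p₋₂=0, q₋₁=0, q₋₂=1):
  k=0: a=8, p=8, q=1
  k=1: a=9, p=73, q=9
  k=2: a=7, p=519, q=64

519/64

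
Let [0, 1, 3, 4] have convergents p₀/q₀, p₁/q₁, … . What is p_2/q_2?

3/4

Using pₖ = aₖpₖ₋₁ + pₖ₋₂, qₖ = aₖqₖ₋₁ + qₖ₋₂ (with p₋₁=1, p₋₂=0, q₋₁=0, q₋₂=1):
  k=0: a=0, p=0, q=1
  k=1: a=1, p=1, q=1
  k=2: a=3, p=3, q=4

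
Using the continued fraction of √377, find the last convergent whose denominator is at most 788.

8951/461

√377 = [19; 2, 2, 2, 38, …] (period length 4).
Convergents:
  p_0/q_0 = 19/1
  p_1/q_1 = 39/2
  p_2/q_2 = 97/5
  p_3/q_3 = 233/12
  p_4/q_4 = 8951/461
  p_5/q_5 = 18135/934
q_4 = 461 ≤ 788 < 934 = q_5, so the answer is 8951/461.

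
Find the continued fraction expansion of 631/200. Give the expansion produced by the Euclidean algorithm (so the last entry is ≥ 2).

[3; 6, 2, 4, 1, 2]

631 = 3·200 + 31
200 = 6·31 + 14
31 = 2·14 + 3
14 = 4·3 + 2
3 = 1·2 + 1
2 = 2·1 + 0  (stop)
So 631/200 = [3; 6, 2, 4, 1, 2].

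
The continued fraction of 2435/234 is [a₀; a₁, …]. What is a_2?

2435 = 10·234 + 95   →  a_0 = 10
234 = 2·95 + 44   →  a_1 = 2
95 = 2·44 + 7   →  a_2 = 2

2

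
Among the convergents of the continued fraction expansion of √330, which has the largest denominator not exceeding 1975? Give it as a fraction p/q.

23761/1308

√330 = [18; 6, 36, …] (period length 2).
Convergents:
  p_0/q_0 = 18/1
  p_1/q_1 = 109/6
  p_2/q_2 = 3942/217
  p_3/q_3 = 23761/1308
  p_4/q_4 = 859338/47305
q_3 = 1308 ≤ 1975 < 47305 = q_4, so the answer is 23761/1308.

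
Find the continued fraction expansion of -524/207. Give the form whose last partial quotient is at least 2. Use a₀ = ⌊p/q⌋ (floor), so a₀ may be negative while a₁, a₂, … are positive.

[-3; 2, 7, 2, 6]

-524 = -3×207 + 97
207 = 2×97 + 13
97 = 7×13 + 6
13 = 2×6 + 1
6 = 6×1 + 0  (stop)
So -524/207 = [-3; 2, 7, 2, 6].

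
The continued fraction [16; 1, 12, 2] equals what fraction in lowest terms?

Fold from the inside: start with 2/1.
  12 + 1/2 = 25/2
  1 + 2/25 = 27/25
  16 + 25/27 = 457/27

457/27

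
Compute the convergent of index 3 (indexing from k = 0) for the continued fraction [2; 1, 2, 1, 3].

Using pₖ = aₖpₖ₋₁ + pₖ₋₂, qₖ = aₖqₖ₋₁ + qₖ₋₂ (with p₋₁=1, p₋₂=0, q₋₁=0, q₋₂=1):
  k=0: a=2, p=2, q=1
  k=1: a=1, p=3, q=1
  k=2: a=2, p=8, q=3
  k=3: a=1, p=11, q=4

11/4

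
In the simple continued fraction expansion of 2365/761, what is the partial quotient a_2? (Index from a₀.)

3

2365 = 3·761 + 82   →  a_0 = 3
761 = 9·82 + 23   →  a_1 = 9
82 = 3·23 + 13   →  a_2 = 3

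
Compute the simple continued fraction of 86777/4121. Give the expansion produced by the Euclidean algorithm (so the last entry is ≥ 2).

[21; 17, 2, 6, 18]

86777 = 21·4121 + 236
4121 = 17·236 + 109
236 = 2·109 + 18
109 = 6·18 + 1
18 = 18·1 + 0  (stop)
So 86777/4121 = [21; 17, 2, 6, 18].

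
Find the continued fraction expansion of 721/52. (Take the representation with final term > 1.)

[13; 1, 6, 2, 3]

721 = 13×52 + 45
52 = 1×45 + 7
45 = 6×7 + 3
7 = 2×3 + 1
3 = 3×1 + 0  (stop)
So 721/52 = [13; 1, 6, 2, 3].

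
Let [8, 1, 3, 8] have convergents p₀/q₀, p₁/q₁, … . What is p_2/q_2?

Using pₖ = aₖpₖ₋₁ + pₖ₋₂, qₖ = aₖqₖ₋₁ + qₖ₋₂ (with p₋₁=1, p₋₂=0, q₋₁=0, q₋₂=1):
  k=0: a=8, p=8, q=1
  k=1: a=1, p=9, q=1
  k=2: a=3, p=35, q=4

35/4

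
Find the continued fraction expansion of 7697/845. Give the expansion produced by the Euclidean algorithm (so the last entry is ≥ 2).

7697 = 9×845 + 92
845 = 9×92 + 17
92 = 5×17 + 7
17 = 2×7 + 3
7 = 2×3 + 1
3 = 3×1 + 0  (stop)
So 7697/845 = [9; 9, 5, 2, 2, 3].

[9; 9, 5, 2, 2, 3]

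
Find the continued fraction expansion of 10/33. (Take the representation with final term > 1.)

[0; 3, 3, 3]

10 = 0×33 + 10
33 = 3×10 + 3
10 = 3×3 + 1
3 = 3×1 + 0  (stop)
So 10/33 = [0; 3, 3, 3].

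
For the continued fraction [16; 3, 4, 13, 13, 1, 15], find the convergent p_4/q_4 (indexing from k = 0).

Using pₖ = aₖpₖ₋₁ + pₖ₋₂, qₖ = aₖqₖ₋₁ + qₖ₋₂ (with p₋₁=1, p₋₂=0, q₋₁=0, q₋₂=1):
  k=0: a=16, p=16, q=1
  k=1: a=3, p=49, q=3
  k=2: a=4, p=212, q=13
  k=3: a=13, p=2805, q=172
  k=4: a=13, p=36677, q=2249

36677/2249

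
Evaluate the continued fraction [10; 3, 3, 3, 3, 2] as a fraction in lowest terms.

Fold from the inside: start with 2/1.
  3 + 1/2 = 7/2
  3 + 2/7 = 23/7
  3 + 7/23 = 76/23
  3 + 23/76 = 251/76
  10 + 76/251 = 2586/251

2586/251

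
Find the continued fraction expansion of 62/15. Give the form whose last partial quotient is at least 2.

62 = 4*15 + 2
15 = 7*2 + 1
2 = 2*1 + 0  (stop)
So 62/15 = [4; 7, 2].

[4; 7, 2]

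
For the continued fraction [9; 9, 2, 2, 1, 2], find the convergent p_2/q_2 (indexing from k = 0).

173/19

Using pₖ = aₖpₖ₋₁ + pₖ₋₂, qₖ = aₖqₖ₋₁ + qₖ₋₂ (with p₋₁=1, p₋₂=0, q₋₁=0, q₋₂=1):
  k=0: a=9, p=9, q=1
  k=1: a=9, p=82, q=9
  k=2: a=2, p=173, q=19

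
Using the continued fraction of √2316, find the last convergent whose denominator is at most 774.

37008/769

√2316 = [48; 8, 96, …] (period length 2).
Convergents:
  p_0/q_0 = 48/1
  p_1/q_1 = 385/8
  p_2/q_2 = 37008/769
  p_3/q_3 = 296449/6160
q_2 = 769 ≤ 774 < 6160 = q_3, so the answer is 37008/769.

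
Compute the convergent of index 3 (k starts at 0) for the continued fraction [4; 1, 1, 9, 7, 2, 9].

Using pₖ = aₖpₖ₋₁ + pₖ₋₂, qₖ = aₖqₖ₋₁ + qₖ₋₂ (with p₋₁=1, p₋₂=0, q₋₁=0, q₋₂=1):
  k=0: a=4, p=4, q=1
  k=1: a=1, p=5, q=1
  k=2: a=1, p=9, q=2
  k=3: a=9, p=86, q=19

86/19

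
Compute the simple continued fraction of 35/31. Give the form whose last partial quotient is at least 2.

[1; 7, 1, 3]

35 = 1·31 + 4
31 = 7·4 + 3
4 = 1·3 + 1
3 = 3·1 + 0  (stop)
So 35/31 = [1; 7, 1, 3].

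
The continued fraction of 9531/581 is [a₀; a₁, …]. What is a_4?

1

9531 = 16·581 + 235   →  a_0 = 16
581 = 2·235 + 111   →  a_1 = 2
235 = 2·111 + 13   →  a_2 = 2
111 = 8·13 + 7   →  a_3 = 8
13 = 1·7 + 6   →  a_4 = 1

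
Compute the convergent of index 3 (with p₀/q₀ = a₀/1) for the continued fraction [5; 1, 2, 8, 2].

142/25

Using pₖ = aₖpₖ₋₁ + pₖ₋₂, qₖ = aₖqₖ₋₁ + qₖ₋₂ (with p₋₁=1, p₋₂=0, q₋₁=0, q₋₂=1):
  k=0: a=5, p=5, q=1
  k=1: a=1, p=6, q=1
  k=2: a=2, p=17, q=3
  k=3: a=8, p=142, q=25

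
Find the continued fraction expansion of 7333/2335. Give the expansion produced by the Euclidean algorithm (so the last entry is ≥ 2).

7333 = 3*2335 + 328
2335 = 7*328 + 39
328 = 8*39 + 16
39 = 2*16 + 7
16 = 2*7 + 2
7 = 3*2 + 1
2 = 2*1 + 0  (stop)
So 7333/2335 = [3; 7, 8, 2, 2, 3, 2].

[3; 7, 8, 2, 2, 3, 2]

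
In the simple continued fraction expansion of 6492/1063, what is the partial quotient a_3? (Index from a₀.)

6492 = 6·1063 + 114   →  a_0 = 6
1063 = 9·114 + 37   →  a_1 = 9
114 = 3·37 + 3   →  a_2 = 3
37 = 12·3 + 1   →  a_3 = 12

12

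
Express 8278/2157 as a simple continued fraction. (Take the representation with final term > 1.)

8278 = 3·2157 + 1807
2157 = 1·1807 + 350
1807 = 5·350 + 57
350 = 6·57 + 8
57 = 7·8 + 1
8 = 8·1 + 0  (stop)
So 8278/2157 = [3; 1, 5, 6, 7, 8].

[3; 1, 5, 6, 7, 8]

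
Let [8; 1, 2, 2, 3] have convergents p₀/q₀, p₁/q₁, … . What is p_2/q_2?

26/3

Using pₖ = aₖpₖ₋₁ + pₖ₋₂, qₖ = aₖqₖ₋₁ + qₖ₋₂ (with p₋₁=1, p₋₂=0, q₋₁=0, q₋₂=1):
  k=0: a=8, p=8, q=1
  k=1: a=1, p=9, q=1
  k=2: a=2, p=26, q=3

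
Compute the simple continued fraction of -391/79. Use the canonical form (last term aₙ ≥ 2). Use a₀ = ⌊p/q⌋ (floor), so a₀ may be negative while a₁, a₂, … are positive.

-391 = -5*79 + 4
79 = 19*4 + 3
4 = 1*3 + 1
3 = 3*1 + 0  (stop)
So -391/79 = [-5; 19, 1, 3].

[-5; 19, 1, 3]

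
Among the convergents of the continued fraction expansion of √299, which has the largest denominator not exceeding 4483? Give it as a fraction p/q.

√299 = [17; 3, 2, 3, 34, …] (period length 4).
Convergents:
  p_0/q_0 = 17/1
  p_1/q_1 = 52/3
  p_2/q_2 = 121/7
  p_3/q_3 = 415/24
  p_4/q_4 = 14231/823
  p_5/q_5 = 43108/2493
  p_6/q_6 = 100447/5809
q_5 = 2493 ≤ 4483 < 5809 = q_6, so the answer is 43108/2493.

43108/2493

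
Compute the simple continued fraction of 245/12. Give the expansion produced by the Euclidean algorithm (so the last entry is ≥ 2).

245 = 20·12 + 5
12 = 2·5 + 2
5 = 2·2 + 1
2 = 2·1 + 0  (stop)
So 245/12 = [20; 2, 2, 2].

[20; 2, 2, 2]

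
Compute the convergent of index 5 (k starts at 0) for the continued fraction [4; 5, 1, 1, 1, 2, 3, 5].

188/45

Using pₖ = aₖpₖ₋₁ + pₖ₋₂, qₖ = aₖqₖ₋₁ + qₖ₋₂ (with p₋₁=1, p₋₂=0, q₋₁=0, q₋₂=1):
  k=0: a=4, p=4, q=1
  k=1: a=5, p=21, q=5
  k=2: a=1, p=25, q=6
  k=3: a=1, p=46, q=11
  k=4: a=1, p=71, q=17
  k=5: a=2, p=188, q=45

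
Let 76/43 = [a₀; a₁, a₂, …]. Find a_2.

3

76 = 1·43 + 33   →  a_0 = 1
43 = 1·33 + 10   →  a_1 = 1
33 = 3·10 + 3   →  a_2 = 3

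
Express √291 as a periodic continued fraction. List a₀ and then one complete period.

a₀ = ⌊√291⌋ = 17.
With m₀=0, d₀=1 and mₖ₊₁ = dₖaₖ − mₖ, dₖ₊₁ = (n − mₖ₊₁²)/dₖ, aₖ₊₁ = ⌊(a₀+mₖ₊₁)/dₖ₊₁⌋:
  k=1: m=17, d=2, a=17
  k=2: m=17, d=1, a=34
d=1 and a=2a₀=34 at k=2, so the next step gives (m, d) = (17, 2) again — its k=1 value — and the period has length 2.

[17; 17, 34]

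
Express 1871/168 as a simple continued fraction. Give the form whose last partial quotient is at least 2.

[11; 7, 3, 3, 2]

1871 = 11×168 + 23
168 = 7×23 + 7
23 = 3×7 + 2
7 = 3×2 + 1
2 = 2×1 + 0  (stop)
So 1871/168 = [11; 7, 3, 3, 2].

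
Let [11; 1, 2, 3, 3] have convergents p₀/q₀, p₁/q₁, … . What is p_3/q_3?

117/10

Using pₖ = aₖpₖ₋₁ + pₖ₋₂, qₖ = aₖqₖ₋₁ + qₖ₋₂ (with p₋₁=1, p₋₂=0, q₋₁=0, q₋₂=1):
  k=0: a=11, p=11, q=1
  k=1: a=1, p=12, q=1
  k=2: a=2, p=35, q=3
  k=3: a=3, p=117, q=10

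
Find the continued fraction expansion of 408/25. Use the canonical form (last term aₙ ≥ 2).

[16; 3, 8]

408 = 16×25 + 8
25 = 3×8 + 1
8 = 8×1 + 0  (stop)
So 408/25 = [16; 3, 8].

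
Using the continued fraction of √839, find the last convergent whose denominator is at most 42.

840/29

√839 = [28; 1, 27, 1, 56, …] (period length 4).
Convergents:
  p_0/q_0 = 28/1
  p_1/q_1 = 29/1
  p_2/q_2 = 811/28
  p_3/q_3 = 840/29
  p_4/q_4 = 47851/1652
q_3 = 29 ≤ 42 < 1652 = q_4, so the answer is 840/29.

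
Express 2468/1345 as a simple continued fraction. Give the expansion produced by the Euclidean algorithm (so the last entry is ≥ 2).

2468 = 1×1345 + 1123
1345 = 1×1123 + 222
1123 = 5×222 + 13
222 = 17×13 + 1
13 = 13×1 + 0  (stop)
So 2468/1345 = [1; 1, 5, 17, 13].

[1; 1, 5, 17, 13]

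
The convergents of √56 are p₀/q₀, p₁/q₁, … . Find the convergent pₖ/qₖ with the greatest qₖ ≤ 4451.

13455/1798

√56 = [7; 2, 14, …] (period length 2).
Convergents:
  p_0/q_0 = 7/1
  p_1/q_1 = 15/2
  p_2/q_2 = 217/29
  p_3/q_3 = 449/60
  p_4/q_4 = 6503/869
  p_5/q_5 = 13455/1798
  p_6/q_6 = 194873/26041
q_5 = 1798 ≤ 4451 < 26041 = q_6, so the answer is 13455/1798.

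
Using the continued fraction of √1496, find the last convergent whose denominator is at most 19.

116/3

√1496 = [38; 1, 2, 9, 2, 1, 76, …] (period length 6).
Convergents:
  p_0/q_0 = 38/1
  p_1/q_1 = 39/1
  p_2/q_2 = 116/3
  p_3/q_3 = 1083/28
q_2 = 3 ≤ 19 < 28 = q_3, so the answer is 116/3.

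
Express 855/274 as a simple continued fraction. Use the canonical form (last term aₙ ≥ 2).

855 = 3·274 + 33
274 = 8·33 + 10
33 = 3·10 + 3
10 = 3·3 + 1
3 = 3·1 + 0  (stop)
So 855/274 = [3; 8, 3, 3, 3].

[3; 8, 3, 3, 3]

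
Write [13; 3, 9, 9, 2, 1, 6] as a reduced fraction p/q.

Fold from the inside: start with 6/1.
  1 + 1/6 = 7/6
  2 + 6/7 = 20/7
  9 + 7/20 = 187/20
  9 + 20/187 = 1703/187
  3 + 187/1703 = 5296/1703
  13 + 1703/5296 = 70551/5296

70551/5296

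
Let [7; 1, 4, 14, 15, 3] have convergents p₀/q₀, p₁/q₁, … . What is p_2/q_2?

39/5

Using pₖ = aₖpₖ₋₁ + pₖ₋₂, qₖ = aₖqₖ₋₁ + qₖ₋₂ (with p₋₁=1, p₋₂=0, q₋₁=0, q₋₂=1):
  k=0: a=7, p=7, q=1
  k=1: a=1, p=8, q=1
  k=2: a=4, p=39, q=5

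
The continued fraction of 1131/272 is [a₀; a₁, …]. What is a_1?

1131 = 4·272 + 43   →  a_0 = 4
272 = 6·43 + 14   →  a_1 = 6

6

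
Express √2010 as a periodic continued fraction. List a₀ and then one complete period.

[44; 1, 4, 1, 88]

a₀ = ⌊√2010⌋ = 44.
With m₀=0, d₀=1 and mₖ₊₁ = dₖaₖ − mₖ, dₖ₊₁ = (n − mₖ₊₁²)/dₖ, aₖ₊₁ = ⌊(a₀+mₖ₊₁)/dₖ₊₁⌋:
  k=1: m=44, d=74, a=1
  k=2: m=30, d=15, a=4
  k=3: m=30, d=74, a=1
  k=4: m=44, d=1, a=88
d=1 and a=2a₀=88 at k=4, so the next step gives (m, d) = (44, 74) again — its k=1 value — and the period has length 4.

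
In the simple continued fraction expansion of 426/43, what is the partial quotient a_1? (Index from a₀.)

426 = 9·43 + 39   →  a_0 = 9
43 = 1·39 + 4   →  a_1 = 1

1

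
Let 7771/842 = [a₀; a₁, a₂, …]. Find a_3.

7771 = 9·842 + 193   →  a_0 = 9
842 = 4·193 + 70   →  a_1 = 4
193 = 2·70 + 53   →  a_2 = 2
70 = 1·53 + 17   →  a_3 = 1

1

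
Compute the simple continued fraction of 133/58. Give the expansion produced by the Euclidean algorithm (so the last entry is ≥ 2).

[2; 3, 2, 2, 3]

133 = 2*58 + 17
58 = 3*17 + 7
17 = 2*7 + 3
7 = 2*3 + 1
3 = 3*1 + 0  (stop)
So 133/58 = [2; 3, 2, 2, 3].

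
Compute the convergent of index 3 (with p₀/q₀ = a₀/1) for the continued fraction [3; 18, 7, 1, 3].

443/145

Using pₖ = aₖpₖ₋₁ + pₖ₋₂, qₖ = aₖqₖ₋₁ + qₖ₋₂ (with p₋₁=1, p₋₂=0, q₋₁=0, q₋₂=1):
  k=0: a=3, p=3, q=1
  k=1: a=18, p=55, q=18
  k=2: a=7, p=388, q=127
  k=3: a=1, p=443, q=145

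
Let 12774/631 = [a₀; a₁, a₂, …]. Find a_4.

1

12774 = 20·631 + 154   →  a_0 = 20
631 = 4·154 + 15   →  a_1 = 4
154 = 10·15 + 4   →  a_2 = 10
15 = 3·4 + 3   →  a_3 = 3
4 = 1·3 + 1   →  a_4 = 1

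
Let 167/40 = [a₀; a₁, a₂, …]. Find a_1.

5

167 = 4·40 + 7   →  a_0 = 4
40 = 5·7 + 5   →  a_1 = 5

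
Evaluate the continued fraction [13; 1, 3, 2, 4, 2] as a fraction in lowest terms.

1226/89

Fold from the inside: start with 2/1.
  4 + 1/2 = 9/2
  2 + 2/9 = 20/9
  3 + 9/20 = 69/20
  1 + 20/69 = 89/69
  13 + 69/89 = 1226/89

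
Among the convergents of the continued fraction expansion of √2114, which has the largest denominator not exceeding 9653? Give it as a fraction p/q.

194534/4231

√2114 = [45; 1, 44, 1, 90, …] (period length 4).
Convergents:
  p_0/q_0 = 45/1
  p_1/q_1 = 46/1
  p_2/q_2 = 2069/45
  p_3/q_3 = 2115/46
  p_4/q_4 = 192419/4185
  p_5/q_5 = 194534/4231
  p_6/q_6 = 8751915/190349
q_5 = 4231 ≤ 9653 < 190349 = q_6, so the answer is 194534/4231.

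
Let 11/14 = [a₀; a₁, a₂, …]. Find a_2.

3

11 = 0·14 + 11   →  a_0 = 0
14 = 1·11 + 3   →  a_1 = 1
11 = 3·3 + 2   →  a_2 = 3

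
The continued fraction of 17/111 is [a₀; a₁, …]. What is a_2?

17 = 0·111 + 17   →  a_0 = 0
111 = 6·17 + 9   →  a_1 = 6
17 = 1·9 + 8   →  a_2 = 1

1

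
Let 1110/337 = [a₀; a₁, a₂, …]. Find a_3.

2

1110 = 3·337 + 99   →  a_0 = 3
337 = 3·99 + 40   →  a_1 = 3
99 = 2·40 + 19   →  a_2 = 2
40 = 2·19 + 2   →  a_3 = 2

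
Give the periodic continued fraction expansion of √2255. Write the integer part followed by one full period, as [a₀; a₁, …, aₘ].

[47; 2, 18, 2, 94]

a₀ = ⌊√2255⌋ = 47.
With m₀=0, d₀=1 and mₖ₊₁ = dₖaₖ − mₖ, dₖ₊₁ = (n − mₖ₊₁²)/dₖ, aₖ₊₁ = ⌊(a₀+mₖ₊₁)/dₖ₊₁⌋:
  k=1: m=47, d=46, a=2
  k=2: m=45, d=5, a=18
  k=3: m=45, d=46, a=2
  k=4: m=47, d=1, a=94
d=1 and a=2a₀=94 at k=4, so the next step gives (m, d) = (47, 46) again — its k=1 value — and the period has length 4.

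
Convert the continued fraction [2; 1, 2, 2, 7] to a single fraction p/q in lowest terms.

Fold from the inside: start with 7/1.
  2 + 1/7 = 15/7
  2 + 7/15 = 37/15
  1 + 15/37 = 52/37
  2 + 37/52 = 141/52

141/52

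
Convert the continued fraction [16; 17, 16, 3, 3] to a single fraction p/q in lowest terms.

Fold from the inside: start with 3/1.
  3 + 1/3 = 10/3
  16 + 3/10 = 163/10
  17 + 10/163 = 2781/163
  16 + 163/2781 = 44659/2781

44659/2781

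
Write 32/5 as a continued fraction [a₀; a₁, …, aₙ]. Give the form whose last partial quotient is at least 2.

32 = 6×5 + 2
5 = 2×2 + 1
2 = 2×1 + 0  (stop)
So 32/5 = [6; 2, 2].

[6; 2, 2]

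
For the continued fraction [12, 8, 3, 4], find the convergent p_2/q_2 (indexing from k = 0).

Using pₖ = aₖpₖ₋₁ + pₖ₋₂, qₖ = aₖqₖ₋₁ + qₖ₋₂ (with p₋₁=1, p₋₂=0, q₋₁=0, q₋₂=1):
  k=0: a=12, p=12, q=1
  k=1: a=8, p=97, q=8
  k=2: a=3, p=303, q=25

303/25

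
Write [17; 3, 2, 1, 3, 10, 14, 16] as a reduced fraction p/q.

1489165/86092

Fold from the inside: start with 16/1.
  14 + 1/16 = 225/16
  10 + 16/225 = 2266/225
  3 + 225/2266 = 7023/2266
  1 + 2266/7023 = 9289/7023
  2 + 7023/9289 = 25601/9289
  3 + 9289/25601 = 86092/25601
  17 + 25601/86092 = 1489165/86092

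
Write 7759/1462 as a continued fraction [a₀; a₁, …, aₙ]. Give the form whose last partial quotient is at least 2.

[5; 3, 3, 1, 9, 2, 5]

7759 = 5*1462 + 449
1462 = 3*449 + 115
449 = 3*115 + 104
115 = 1*104 + 11
104 = 9*11 + 5
11 = 2*5 + 1
5 = 5*1 + 0  (stop)
So 7759/1462 = [5; 3, 3, 1, 9, 2, 5].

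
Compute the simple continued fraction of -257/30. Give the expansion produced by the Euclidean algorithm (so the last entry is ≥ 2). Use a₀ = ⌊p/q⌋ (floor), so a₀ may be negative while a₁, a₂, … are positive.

[-9; 2, 3, 4]

-257 = -9·30 + 13
30 = 2·13 + 4
13 = 3·4 + 1
4 = 4·1 + 0  (stop)
So -257/30 = [-9; 2, 3, 4].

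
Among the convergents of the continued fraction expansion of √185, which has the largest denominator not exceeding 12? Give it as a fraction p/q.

√185 = [13; 1, 1, 1, 1, 26, …] (period length 5).
Convergents:
  p_0/q_0 = 13/1
  p_1/q_1 = 14/1
  p_2/q_2 = 27/2
  p_3/q_3 = 41/3
  p_4/q_4 = 68/5
  p_5/q_5 = 1809/133
q_4 = 5 ≤ 12 < 133 = q_5, so the answer is 68/5.

68/5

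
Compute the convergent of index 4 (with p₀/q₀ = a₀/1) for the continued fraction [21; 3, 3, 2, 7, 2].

Using pₖ = aₖpₖ₋₁ + pₖ₋₂, qₖ = aₖqₖ₋₁ + qₖ₋₂ (with p₋₁=1, p₋₂=0, q₋₁=0, q₋₂=1):
  k=0: a=21, p=21, q=1
  k=1: a=3, p=64, q=3
  k=2: a=3, p=213, q=10
  k=3: a=2, p=490, q=23
  k=4: a=7, p=3643, q=171

3643/171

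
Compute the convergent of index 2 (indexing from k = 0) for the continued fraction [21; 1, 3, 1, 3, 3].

87/4

Using pₖ = aₖpₖ₋₁ + pₖ₋₂, qₖ = aₖqₖ₋₁ + qₖ₋₂ (with p₋₁=1, p₋₂=0, q₋₁=0, q₋₂=1):
  k=0: a=21, p=21, q=1
  k=1: a=1, p=22, q=1
  k=2: a=3, p=87, q=4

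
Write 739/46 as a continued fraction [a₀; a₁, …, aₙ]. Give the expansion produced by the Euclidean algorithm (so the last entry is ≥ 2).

[16; 15, 3]

739 = 16×46 + 3
46 = 15×3 + 1
3 = 3×1 + 0  (stop)
So 739/46 = [16; 15, 3].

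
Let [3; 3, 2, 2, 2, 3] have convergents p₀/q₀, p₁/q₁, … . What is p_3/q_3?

56/17

Using pₖ = aₖpₖ₋₁ + pₖ₋₂, qₖ = aₖqₖ₋₁ + qₖ₋₂ (with p₋₁=1, p₋₂=0, q₋₁=0, q₋₂=1):
  k=0: a=3, p=3, q=1
  k=1: a=3, p=10, q=3
  k=2: a=2, p=23, q=7
  k=3: a=2, p=56, q=17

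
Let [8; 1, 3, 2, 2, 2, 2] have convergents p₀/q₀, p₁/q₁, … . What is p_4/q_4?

193/22

Using pₖ = aₖpₖ₋₁ + pₖ₋₂, qₖ = aₖqₖ₋₁ + qₖ₋₂ (with p₋₁=1, p₋₂=0, q₋₁=0, q₋₂=1):
  k=0: a=8, p=8, q=1
  k=1: a=1, p=9, q=1
  k=2: a=3, p=35, q=4
  k=3: a=2, p=79, q=9
  k=4: a=2, p=193, q=22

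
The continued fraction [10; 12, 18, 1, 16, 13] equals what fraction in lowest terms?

Fold from the inside: start with 13/1.
  16 + 1/13 = 209/13
  1 + 13/209 = 222/209
  18 + 209/222 = 4205/222
  12 + 222/4205 = 50682/4205
  10 + 4205/50682 = 511025/50682

511025/50682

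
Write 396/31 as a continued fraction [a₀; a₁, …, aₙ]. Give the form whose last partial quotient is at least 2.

[12; 1, 3, 2, 3]

396 = 12×31 + 24
31 = 1×24 + 7
24 = 3×7 + 3
7 = 2×3 + 1
3 = 3×1 + 0  (stop)
So 396/31 = [12; 1, 3, 2, 3].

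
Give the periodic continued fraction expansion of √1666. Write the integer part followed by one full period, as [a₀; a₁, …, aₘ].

a₀ = ⌊√1666⌋ = 40.

[40; 1, 4, 2, 4, 1, 80]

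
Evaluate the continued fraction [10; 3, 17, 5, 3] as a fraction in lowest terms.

Using pₖ = aₖpₖ₋₁ + pₖ₋₂ and qₖ = aₖqₖ₋₁ + qₖ₋₂:
  k=0: a=10, p=10, q=1
  k=1: a=3, p=31, q=3
  k=2: a=17, p=537, q=52
  k=3: a=5, p=2716, q=263
  k=4: a=3, p=8685, q=841

8685/841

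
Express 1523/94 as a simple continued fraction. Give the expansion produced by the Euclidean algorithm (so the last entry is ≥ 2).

[16; 4, 1, 18]

1523 = 16*94 + 19
94 = 4*19 + 18
19 = 1*18 + 1
18 = 18*1 + 0  (stop)
So 1523/94 = [16; 4, 1, 18].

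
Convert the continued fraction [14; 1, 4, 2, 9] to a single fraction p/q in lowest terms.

1541/104

Fold from the inside: start with 9/1.
  2 + 1/9 = 19/9
  4 + 9/19 = 85/19
  1 + 19/85 = 104/85
  14 + 85/104 = 1541/104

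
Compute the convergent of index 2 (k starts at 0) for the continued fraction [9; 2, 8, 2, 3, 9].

Using pₖ = aₖpₖ₋₁ + pₖ₋₂, qₖ = aₖqₖ₋₁ + qₖ₋₂ (with p₋₁=1, p₋₂=0, q₋₁=0, q₋₂=1):
  k=0: a=9, p=9, q=1
  k=1: a=2, p=19, q=2
  k=2: a=8, p=161, q=17

161/17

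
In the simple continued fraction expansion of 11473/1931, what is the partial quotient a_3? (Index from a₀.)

11473 = 5·1931 + 1818   →  a_0 = 5
1931 = 1·1818 + 113   →  a_1 = 1
1818 = 16·113 + 10   →  a_2 = 16
113 = 11·10 + 3   →  a_3 = 11

11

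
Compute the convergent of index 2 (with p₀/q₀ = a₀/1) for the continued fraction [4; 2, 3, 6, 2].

31/7

Using pₖ = aₖpₖ₋₁ + pₖ₋₂, qₖ = aₖqₖ₋₁ + qₖ₋₂ (with p₋₁=1, p₋₂=0, q₋₁=0, q₋₂=1):
  k=0: a=4, p=4, q=1
  k=1: a=2, p=9, q=2
  k=2: a=3, p=31, q=7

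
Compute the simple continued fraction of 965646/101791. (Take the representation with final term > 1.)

965646 = 9×101791 + 49527
101791 = 2×49527 + 2737
49527 = 18×2737 + 261
2737 = 10×261 + 127
261 = 2×127 + 7
127 = 18×7 + 1
7 = 7×1 + 0  (stop)
So 965646/101791 = [9; 2, 18, 10, 2, 18, 7].

[9; 2, 18, 10, 2, 18, 7]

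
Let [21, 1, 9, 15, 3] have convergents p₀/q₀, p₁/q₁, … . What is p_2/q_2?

219/10

Using pₖ = aₖpₖ₋₁ + pₖ₋₂, qₖ = aₖqₖ₋₁ + qₖ₋₂ (with p₋₁=1, p₋₂=0, q₋₁=0, q₋₂=1):
  k=0: a=21, p=21, q=1
  k=1: a=1, p=22, q=1
  k=2: a=9, p=219, q=10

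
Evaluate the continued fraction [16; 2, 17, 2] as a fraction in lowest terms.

Fold from the inside: start with 2/1.
  17 + 1/2 = 35/2
  2 + 2/35 = 72/35
  16 + 35/72 = 1187/72

1187/72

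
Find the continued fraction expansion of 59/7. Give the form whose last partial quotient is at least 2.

59 = 8×7 + 3
7 = 2×3 + 1
3 = 3×1 + 0  (stop)
So 59/7 = [8; 2, 3].

[8; 2, 3]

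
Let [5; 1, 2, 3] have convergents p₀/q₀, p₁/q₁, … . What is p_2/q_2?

17/3

Using pₖ = aₖpₖ₋₁ + pₖ₋₂, qₖ = aₖqₖ₋₁ + qₖ₋₂ (with p₋₁=1, p₋₂=0, q₋₁=0, q₋₂=1):
  k=0: a=5, p=5, q=1
  k=1: a=1, p=6, q=1
  k=2: a=2, p=17, q=3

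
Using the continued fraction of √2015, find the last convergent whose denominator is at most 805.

√2015 = [44; 1, 7, 1, 88, …] (period length 4).
Convergents:
  p_0/q_0 = 44/1
  p_1/q_1 = 45/1
  p_2/q_2 = 359/8
  p_3/q_3 = 404/9
  p_4/q_4 = 35911/800
  p_5/q_5 = 36315/809
q_4 = 800 ≤ 805 < 809 = q_5, so the answer is 35911/800.

35911/800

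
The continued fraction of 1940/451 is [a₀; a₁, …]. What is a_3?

1940 = 4·451 + 136   →  a_0 = 4
451 = 3·136 + 43   →  a_1 = 3
136 = 3·43 + 7   →  a_2 = 3
43 = 6·7 + 1   →  a_3 = 6

6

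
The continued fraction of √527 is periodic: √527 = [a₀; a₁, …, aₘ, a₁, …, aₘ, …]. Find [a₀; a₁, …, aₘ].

a₀ = ⌊√527⌋ = 22.
With m₀=0, d₀=1 and mₖ₊₁ = dₖaₖ − mₖ, dₖ₊₁ = (n − mₖ₊₁²)/dₖ, aₖ₊₁ = ⌊(a₀+mₖ₊₁)/dₖ₊₁⌋:
  k=1: m=22, d=43, a=1
  k=2: m=21, d=2, a=21
  k=3: m=21, d=43, a=1
  k=4: m=22, d=1, a=44
d=1 and a=2a₀=44 at k=4, so the next step gives (m, d) = (22, 43) again — its k=1 value — and the period has length 4.

[22; 1, 21, 1, 44]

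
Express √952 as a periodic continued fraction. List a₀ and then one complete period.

a₀ = ⌊√952⌋ = 30.
With m₀=0, d₀=1 and mₖ₊₁ = dₖaₖ − mₖ, dₖ₊₁ = (n − mₖ₊₁²)/dₖ, aₖ₊₁ = ⌊(a₀+mₖ₊₁)/dₖ₊₁⌋:
  k=1: m=30, d=52, a=1
  k=2: m=22, d=9, a=5
  k=3: m=23, d=47, a=1
  k=4: m=24, d=8, a=6
  k=5: m=24, d=47, a=1
  k=6: m=23, d=9, a=5
  k=7: m=22, d=52, a=1
  k=8: m=30, d=1, a=60
d=1 and a=2a₀=60 at k=8, so the next step gives (m, d) = (30, 52) again — its k=1 value — and the period has length 8.

[30; 1, 5, 1, 6, 1, 5, 1, 60]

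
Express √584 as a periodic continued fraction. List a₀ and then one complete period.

[24; 6, 48]

a₀ = ⌊√584⌋ = 24.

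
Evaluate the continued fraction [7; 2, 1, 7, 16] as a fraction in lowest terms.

2726/371

Fold from the inside: start with 16/1.
  7 + 1/16 = 113/16
  1 + 16/113 = 129/113
  2 + 113/129 = 371/129
  7 + 129/371 = 2726/371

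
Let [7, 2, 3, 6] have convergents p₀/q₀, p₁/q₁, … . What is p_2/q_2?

52/7

Using pₖ = aₖpₖ₋₁ + pₖ₋₂, qₖ = aₖqₖ₋₁ + qₖ₋₂ (with p₋₁=1, p₋₂=0, q₋₁=0, q₋₂=1):
  k=0: a=7, p=7, q=1
  k=1: a=2, p=15, q=2
  k=2: a=3, p=52, q=7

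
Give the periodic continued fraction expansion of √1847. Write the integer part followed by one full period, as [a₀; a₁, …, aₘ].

[42; 1, 41, 1, 84]

a₀ = ⌊√1847⌋ = 42.
With m₀=0, d₀=1 and mₖ₊₁ = dₖaₖ − mₖ, dₖ₊₁ = (n − mₖ₊₁²)/dₖ, aₖ₊₁ = ⌊(a₀+mₖ₊₁)/dₖ₊₁⌋:
  k=1: m=42, d=83, a=1
  k=2: m=41, d=2, a=41
  k=3: m=41, d=83, a=1
  k=4: m=42, d=1, a=84
d=1 and a=2a₀=84 at k=4, so the next step gives (m, d) = (42, 83) again — its k=1 value — and the period has length 4.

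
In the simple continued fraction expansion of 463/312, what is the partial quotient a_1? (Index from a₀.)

463 = 1·312 + 151   →  a_0 = 1
312 = 2·151 + 10   →  a_1 = 2

2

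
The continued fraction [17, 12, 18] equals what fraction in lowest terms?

Fold from the inside: start with 18/1.
  12 + 1/18 = 217/18
  17 + 18/217 = 3707/217

3707/217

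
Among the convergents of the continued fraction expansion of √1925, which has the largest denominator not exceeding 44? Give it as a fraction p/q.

√1925 = [43; 1, 6, 1, 86, …] (period length 4).
Convergents:
  p_0/q_0 = 43/1
  p_1/q_1 = 44/1
  p_2/q_2 = 307/7
  p_3/q_3 = 351/8
  p_4/q_4 = 30493/695
q_3 = 8 ≤ 44 < 695 = q_4, so the answer is 351/8.

351/8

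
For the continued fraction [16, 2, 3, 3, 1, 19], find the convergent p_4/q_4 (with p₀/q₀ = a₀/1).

493/30

Using pₖ = aₖpₖ₋₁ + pₖ₋₂, qₖ = aₖqₖ₋₁ + qₖ₋₂ (with p₋₁=1, p₋₂=0, q₋₁=0, q₋₂=1):
  k=0: a=16, p=16, q=1
  k=1: a=2, p=33, q=2
  k=2: a=3, p=115, q=7
  k=3: a=3, p=378, q=23
  k=4: a=1, p=493, q=30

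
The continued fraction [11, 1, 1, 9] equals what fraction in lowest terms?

Using pₖ = aₖpₖ₋₁ + pₖ₋₂ and qₖ = aₖqₖ₋₁ + qₖ₋₂:
  k=0: a=11, p=11, q=1
  k=1: a=1, p=12, q=1
  k=2: a=1, p=23, q=2
  k=3: a=9, p=219, q=19

219/19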